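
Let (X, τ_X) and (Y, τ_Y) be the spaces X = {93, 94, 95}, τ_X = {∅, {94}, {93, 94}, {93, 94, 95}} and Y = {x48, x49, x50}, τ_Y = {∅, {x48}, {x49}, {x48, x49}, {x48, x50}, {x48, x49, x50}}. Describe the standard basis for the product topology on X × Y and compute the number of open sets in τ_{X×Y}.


Basis B = {∅ × ∅, {94} × {x48}, {94} × {x49}, {93, 94} × {x48}, {93, 94} × {x49}, {94} × {x48, x49}, {94} × {x48, x50}, {93, 94, 95} × {x48}, {93, 94, 95} × {x49}, {94} × {x48, x49, x50}, {93, 94} × {x48, x49}, {93, 94} × {x48, x50}, {93, 94} × {x48, x49, x50}, {93, 94, 95} × {x48, x49}, {93, 94, 95} × {x48, x50}, {93, 94, 95} × {x48, x49, x50}}; |τ_{X×Y}| = 40.

Enumerate products U × V with U ∈ τ_X, V ∈ τ_Y (deduplicated):
  ∅ × ∅ = {} (∅)
  {94} × {x48} = {(94,x48)}
  {94} × {x49} = {(94,x49)}
  {93, 94} × {x48} = {(93,x48), (94,x48)}
  {93, 94} × {x49} = {(93,x49), (94,x49)}
  {94} × {x48, x49} = {(94,x48), (94,x49)}
  {94} × {x48, x50} = {(94,x48), (94,x50)}
  {93, 94, 95} × {x48} = {(93,x48), (94,x48), (95,x48)}
  {93, 94, 95} × {x49} = {(93,x49), (94,x49), (95,x49)}
  {94} × {x48, x49, x50} = {(94,x48), (94,x49), (94,x50)}
  {93, 94} × {x48, x49} = {(93,x48), (93,x49), (94,x48), (94,x49)}
  {93, 94} × {x48, x50} = {(93,x48), (93,x50), (94,x48), (94,x50)}
  {93, 94} × {x48, x49, x50} = {(93,x48), (93,x49), (93,x50), (94,x48), (94,x49), (94,x50)}
  {93, 94, 95} × {x48, x49} = {(93,x48), (93,x49), (94,x48), (94,x49), (95,x48), (95,x49)}
  {93, 94, 95} × {x48, x50} = {(93,x48), (93,x50), (94,x48), (94,x50), (95,x48), (95,x50)}
  {93, 94, 95} × {x48, x49, x50} = {(93,x48), (93,x49), (93,x50), (94,x48), (94,x49), (94,x50), (95,x48), (95,x49), (95,x50)}
These 16 distinct sets form the basis B.
Close under arbitrary unions to get τ_{X×Y}; counting gives |τ_{X×Y}| = 40.


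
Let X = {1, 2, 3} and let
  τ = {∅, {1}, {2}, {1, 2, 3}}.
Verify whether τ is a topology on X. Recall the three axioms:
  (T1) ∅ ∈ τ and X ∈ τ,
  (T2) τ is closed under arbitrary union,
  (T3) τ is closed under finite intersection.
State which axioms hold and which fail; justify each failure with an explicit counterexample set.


τ is NOT a topology on X.

Axiom (T1): ∅ ∈ τ? Yes; X ∈ τ? Yes.
Axiom (T2/T3): check pairwise unions and intersections of members of τ.
Counterexample for (T2): {1} ∪ {2} = {1, 2} ∉ τ. Therefore τ is NOT a topology.


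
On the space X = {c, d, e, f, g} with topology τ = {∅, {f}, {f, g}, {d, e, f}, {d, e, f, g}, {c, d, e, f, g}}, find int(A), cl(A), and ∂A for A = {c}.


int(A) = ∅, cl(A) = {c}, ∂A = {c}.

Closed sets in (X, τ) are complements of opens:
  closed(X, τ) = {∅, {c}, {c, g}, {c, d, e}, {c, d, e, g}, {c, d, e, f, g}}.
int(A) = ⋃ {U ∈ τ : U ⊆ A}. Opens contained in A: ∅.
Taking the union of these: int(A) = ∅.
cl(A) = ⋂ {C closed : A ⊆ C}. Closed sets containing A: {c}, {c, g}, {c, d, e}, {c, d, e, g}, {c, d, e, f, g}.
Intersecting these: cl(A) = {c}.
∂A = cl(A) ∖ int(A) = {c} ∖ ∅ = {c}.


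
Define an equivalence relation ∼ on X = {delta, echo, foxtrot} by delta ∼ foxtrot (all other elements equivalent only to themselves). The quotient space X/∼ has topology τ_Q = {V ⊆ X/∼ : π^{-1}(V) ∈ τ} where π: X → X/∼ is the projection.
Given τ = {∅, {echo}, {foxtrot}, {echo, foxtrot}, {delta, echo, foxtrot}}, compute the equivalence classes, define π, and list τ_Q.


X/∼ = {[delta=foxtrot], [echo]}; |τ_Q| = 3.

Equivalence classes: [delta=foxtrot], [echo].
Quotient map π: X → X/∼ sends delta ↦ [delta=foxtrot], echo ↦ [echo], foxtrot ↦ [delta=foxtrot].
For each subset V ⊆ X/∼, compute π^{-1}(V) ⊆ X and check whether π^{-1}(V) ∈ τ. V is open in τ_Q iff π^{-1}(V) ∈ τ.
  V = {}: π^{-1}(V) = ∅ ∈ τ ✓.
  V = {[delta=foxtrot]}: π^{-1}(V) = {delta, foxtrot} ∉ τ ✗.
  V = {[echo]}: π^{-1}(V) = {echo} ∈ τ ✓.
  V = {[delta=foxtrot], [echo]}: π^{-1}(V) = {delta, echo, foxtrot} ∈ τ ✓.
Open sets in the quotient: τ_Q = {{}, {[echo]}, {[delta=foxtrot], [echo]}} (3 elements).


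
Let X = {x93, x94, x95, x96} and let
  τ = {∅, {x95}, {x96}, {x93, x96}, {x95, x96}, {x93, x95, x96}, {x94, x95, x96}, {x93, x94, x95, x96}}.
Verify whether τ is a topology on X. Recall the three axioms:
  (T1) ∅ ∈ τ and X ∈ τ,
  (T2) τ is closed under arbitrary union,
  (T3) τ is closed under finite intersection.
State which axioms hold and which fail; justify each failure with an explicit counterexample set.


τ IS a topology on X.

Axiom (T1): ∅ ∈ τ? Yes; X ∈ τ? Yes.
Axiom (T2/T3): check pairwise unions and intersections of members of τ.
All pairwise intersections and unions checked — each lies in τ. Therefore τ satisfies (T1), (T2), (T3): it IS a topology on X.


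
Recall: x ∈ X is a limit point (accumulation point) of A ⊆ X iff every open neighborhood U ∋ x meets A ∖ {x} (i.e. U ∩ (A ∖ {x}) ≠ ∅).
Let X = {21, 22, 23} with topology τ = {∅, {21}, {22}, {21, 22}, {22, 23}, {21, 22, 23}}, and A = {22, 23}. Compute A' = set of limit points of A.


A' = {23}

For each x ∈ X, list the open sets U ∈ τ with x ∈ U, then check whether U ∩ (A ∖ {x}) ≠ ∅ for every such U.
  x = 21: open {21} ∋ x has {21} ∩ (A ∖ {21}) = ∅, so x is NOT a limit point.
  x = 22: open {22} ∋ x has {22} ∩ (A ∖ {22}) = ∅, so x is NOT a limit point.
  x = 23: opens ∋ x are {22, 23}, {21, 22, 23}; each meets A ∖ {23}, so x IS a limit point.
Collecting: A' = {23}.


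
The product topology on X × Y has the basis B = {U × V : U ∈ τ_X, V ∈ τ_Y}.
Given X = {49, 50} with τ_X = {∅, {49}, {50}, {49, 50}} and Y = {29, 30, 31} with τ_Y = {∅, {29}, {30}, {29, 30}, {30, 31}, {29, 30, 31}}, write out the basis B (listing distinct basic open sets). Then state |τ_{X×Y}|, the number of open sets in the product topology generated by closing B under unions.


Basis B = {∅ × ∅, {49} × {29}, {49} × {30}, {50} × {29}, {50} × {30}, {49} × {29, 30}, {49, 50} × {29}, {49} × {30, 31}, {49, 50} × {30}, {50} × {29, 30}, {50} × {30, 31}, {49} × {29, 30, 31}, {50} × {29, 30, 31}, {49, 50} × {29, 30}, {49, 50} × {30, 31}, {49, 50} × {29, 30, 31}}; |τ_{X×Y}| = 36.

Enumerate products U × V with U ∈ τ_X, V ∈ τ_Y (deduplicated):
  ∅ × ∅ = {} (∅)
  {49} × {29} = {(49,29)}
  {49} × {30} = {(49,30)}
  {50} × {29} = {(50,29)}
  {50} × {30} = {(50,30)}
  {49} × {29, 30} = {(49,29), (49,30)}
  {49, 50} × {29} = {(49,29), (50,29)}
  {49} × {30, 31} = {(49,30), (49,31)}
  {49, 50} × {30} = {(49,30), (50,30)}
  {50} × {29, 30} = {(50,29), (50,30)}
  {50} × {30, 31} = {(50,30), (50,31)}
  {49} × {29, 30, 31} = {(49,29), (49,30), (49,31)}
  {50} × {29, 30, 31} = {(50,29), (50,30), (50,31)}
  {49, 50} × {29, 30} = {(49,29), (49,30), (50,29), (50,30)}
  {49, 50} × {30, 31} = {(49,30), (49,31), (50,30), (50,31)}
  {49, 50} × {29, 30, 31} = {(49,29), (49,30), (49,31), (50,29), (50,30), (50,31)}
These 16 distinct sets form the basis B.
Close under arbitrary unions to get τ_{X×Y}; counting gives |τ_{X×Y}| = 36.


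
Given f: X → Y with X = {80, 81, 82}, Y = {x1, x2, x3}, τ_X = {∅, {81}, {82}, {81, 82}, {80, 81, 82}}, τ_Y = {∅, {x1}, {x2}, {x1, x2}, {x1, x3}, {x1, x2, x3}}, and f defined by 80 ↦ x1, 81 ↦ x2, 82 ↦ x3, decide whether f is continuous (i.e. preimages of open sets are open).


f is NOT continuous.

Compute f^{-1}(U) for each U ∈ τ_Y:
  U = ∅: f^{-1}(U) = ∅ ∈ τ_X ✓.
  U = {x1}: f^{-1}(U) = {80} ∉ τ_X ✗.
  U = {x2}: f^{-1}(U) = {81} ∈ τ_X ✓.
  U = {x1, x2}: f^{-1}(U) = {80, 81} ∉ τ_X ✗.
  U = {x1, x3}: f^{-1}(U) = {80, 82} ∉ τ_X ✗.
  U = {x1, x2, x3}: f^{-1}(U) = {80, 81, 82} ∈ τ_X ✓.
Found U = {x1} with f^{-1}(U) = {80} not in τ_X. Therefore f is NOT continuous.


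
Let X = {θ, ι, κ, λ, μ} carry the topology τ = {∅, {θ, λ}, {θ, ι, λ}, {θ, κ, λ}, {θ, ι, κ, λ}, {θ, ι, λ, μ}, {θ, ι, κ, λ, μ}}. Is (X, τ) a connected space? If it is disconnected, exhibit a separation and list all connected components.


(X, τ) is connected.

Find clopen sets (U ∈ τ with X ∖ U ∈ τ):
  U = ∅, X ∖ U = {θ, ι, κ, λ, μ} — both open, so U is clopen.
  U = {θ, ι, κ, λ, μ}, X ∖ U = ∅ — both open, so U is clopen.
Only trivial clopens (∅ and X) exist, so (X, τ) is connected.
Compute connected components by grouping points that agree on all clopens:
  component: {θ, ι, κ, λ, μ}


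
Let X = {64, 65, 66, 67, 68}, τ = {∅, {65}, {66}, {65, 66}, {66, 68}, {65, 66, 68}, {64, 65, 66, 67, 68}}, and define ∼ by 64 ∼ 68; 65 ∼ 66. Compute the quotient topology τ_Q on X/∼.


X/∼ = {[64=68], [65=66], [67]}; |τ_Q| = 3.

Equivalence classes: [64=68], [65=66], [67].
Quotient map π: X → X/∼ sends 64 ↦ [64=68], 65 ↦ [65=66], 66 ↦ [65=66], 67 ↦ [67], 68 ↦ [64=68].
For each subset V ⊆ X/∼, compute π^{-1}(V) ⊆ X and check whether π^{-1}(V) ∈ τ. V is open in τ_Q iff π^{-1}(V) ∈ τ.
  V = {}: π^{-1}(V) = ∅ ∈ τ ✓.
  V = {[64=68]}: π^{-1}(V) = {64, 68} ∉ τ ✗.
  V = {[65=66]}: π^{-1}(V) = {65, 66} ∈ τ ✓.
  V = {[64=68], [65=66]}: π^{-1}(V) = {64, 65, 66, 68} ∉ τ ✗.
  V = {[67]}: π^{-1}(V) = {67} ∉ τ ✗.
  V = {[64=68], [67]}: π^{-1}(V) = {64, 67, 68} ∉ τ ✗.
  V = {[65=66], [67]}: π^{-1}(V) = {65, 66, 67} ∉ τ ✗.
  V = {[64=68], [65=66], [67]}: π^{-1}(V) = {64, 65, 66, 67, 68} ∈ τ ✓.
Open sets in the quotient: τ_Q = {{}, {[65=66]}, {[64=68], [65=66], [67]}} (3 elements).


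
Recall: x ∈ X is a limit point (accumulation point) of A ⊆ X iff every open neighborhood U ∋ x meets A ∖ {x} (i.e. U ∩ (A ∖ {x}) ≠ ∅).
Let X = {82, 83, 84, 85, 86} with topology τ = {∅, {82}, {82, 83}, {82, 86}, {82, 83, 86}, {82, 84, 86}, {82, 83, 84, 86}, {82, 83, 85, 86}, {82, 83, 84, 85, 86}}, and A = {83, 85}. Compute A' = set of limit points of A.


A' = {85}

For each x ∈ X, list the open sets U ∈ τ with x ∈ U, then check whether U ∩ (A ∖ {x}) ≠ ∅ for every such U.
  x = 82: open {82} ∋ x has {82} ∩ (A ∖ {82}) = ∅, so x is NOT a limit point.
  x = 83: open {82, 83} ∋ x has {82, 83} ∩ (A ∖ {83}) = ∅, so x is NOT a limit point.
  x = 84: open {82, 84, 86} ∋ x has {82, 84, 86} ∩ (A ∖ {84}) = ∅, so x is NOT a limit point.
  x = 85: opens ∋ x are {82, 83, 85, 86}, {82, 83, 84, 85, 86}; each meets A ∖ {85}, so x IS a limit point.
  x = 86: open {82, 86} ∋ x has {82, 86} ∩ (A ∖ {86}) = ∅, so x is NOT a limit point.
Collecting: A' = {85}.


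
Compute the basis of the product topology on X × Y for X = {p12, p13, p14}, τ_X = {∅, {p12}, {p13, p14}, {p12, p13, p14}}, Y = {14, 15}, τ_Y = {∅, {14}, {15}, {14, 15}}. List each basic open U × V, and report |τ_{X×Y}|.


Basis B = {∅ × ∅, {p12} × {14}, {p12} × {15}, {p12} × {14, 15}, {p13, p14} × {14}, {p13, p14} × {15}, {p12, p13, p14} × {14}, {p12, p13, p14} × {15}, {p13, p14} × {14, 15}, {p12, p13, p14} × {14, 15}}; |τ_{X×Y}| = 16.

Enumerate products U × V with U ∈ τ_X, V ∈ τ_Y (deduplicated):
  ∅ × ∅ = {} (∅)
  {p12} × {14} = {(p12,14)}
  {p12} × {15} = {(p12,15)}
  {p12} × {14, 15} = {(p12,14), (p12,15)}
  {p13, p14} × {14} = {(p13,14), (p14,14)}
  {p13, p14} × {15} = {(p13,15), (p14,15)}
  {p12, p13, p14} × {14} = {(p12,14), (p13,14), (p14,14)}
  {p12, p13, p14} × {15} = {(p12,15), (p13,15), (p14,15)}
  {p13, p14} × {14, 15} = {(p13,14), (p13,15), (p14,14), (p14,15)}
  {p12, p13, p14} × {14, 15} = {(p12,14), (p12,15), (p13,14), (p13,15), (p14,14), (p14,15)}
These 10 distinct sets form the basis B.
Close under arbitrary unions to get τ_{X×Y}; counting gives |τ_{X×Y}| = 16.


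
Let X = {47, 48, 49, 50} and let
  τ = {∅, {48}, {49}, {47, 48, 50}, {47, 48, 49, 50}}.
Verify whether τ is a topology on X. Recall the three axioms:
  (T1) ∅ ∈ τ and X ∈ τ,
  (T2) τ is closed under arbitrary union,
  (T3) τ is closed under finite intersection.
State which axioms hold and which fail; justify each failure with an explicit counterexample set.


τ is NOT a topology on X.

Axiom (T1): ∅ ∈ τ? Yes; X ∈ τ? Yes.
Axiom (T2/T3): check pairwise unions and intersections of members of τ.
Counterexample for (T2): {48} ∪ {49} = {48, 49} ∉ τ. Therefore τ is NOT a topology.


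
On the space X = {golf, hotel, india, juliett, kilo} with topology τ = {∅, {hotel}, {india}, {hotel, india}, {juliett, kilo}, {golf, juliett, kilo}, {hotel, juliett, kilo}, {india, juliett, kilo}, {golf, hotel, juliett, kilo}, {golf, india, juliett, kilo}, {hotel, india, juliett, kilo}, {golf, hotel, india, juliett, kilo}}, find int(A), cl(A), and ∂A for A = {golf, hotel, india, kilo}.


int(A) = {hotel, india}, cl(A) = {golf, hotel, india, juliett, kilo}, ∂A = {golf, juliett, kilo}.

Closed sets in (X, τ) are complements of opens:
  closed(X, τ) = {∅, {golf}, {hotel}, {india}, {golf, hotel}, {golf, india}, {hotel, india}, {golf, hotel, india}, {golf, juliett, kilo}, {golf, hotel, juliett, kilo}, {golf, india, juliett, kilo}, {golf, hotel, india, juliett, kilo}}.
int(A) = ⋃ {U ∈ τ : U ⊆ A}. Opens contained in A: ∅, {hotel}, {india}, {hotel, india}.
Taking the union of these: int(A) = {hotel, india}.
cl(A) = ⋂ {C closed : A ⊆ C}. Closed sets containing A: {golf, hotel, india, juliett, kilo}.
Intersecting these: cl(A) = {golf, hotel, india, juliett, kilo}.
∂A = cl(A) ∖ int(A) = {golf, hotel, india, juliett, kilo} ∖ {hotel, india} = {golf, juliett, kilo}.


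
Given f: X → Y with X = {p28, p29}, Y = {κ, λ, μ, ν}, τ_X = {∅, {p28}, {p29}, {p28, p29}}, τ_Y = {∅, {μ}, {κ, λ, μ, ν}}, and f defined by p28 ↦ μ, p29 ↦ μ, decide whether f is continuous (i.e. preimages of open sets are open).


f IS continuous.

Compute f^{-1}(U) for each U ∈ τ_Y:
  U = ∅: f^{-1}(U) = ∅ ∈ τ_X ✓.
  U = {μ}: f^{-1}(U) = {p28, p29} ∈ τ_X ✓.
  U = {κ, λ, μ, ν}: f^{-1}(U) = {p28, p29} ∈ τ_X ✓.
Every preimage lies in τ_X, so f IS continuous.


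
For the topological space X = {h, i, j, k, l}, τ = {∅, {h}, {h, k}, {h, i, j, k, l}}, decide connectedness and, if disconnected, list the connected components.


(X, τ) is connected.

Find clopen sets (U ∈ τ with X ∖ U ∈ τ):
  U = ∅, X ∖ U = {h, i, j, k, l} — both open, so U is clopen.
  U = {h, i, j, k, l}, X ∖ U = ∅ — both open, so U is clopen.
Only trivial clopens (∅ and X) exist, so (X, τ) is connected.
Compute connected components by grouping points that agree on all clopens:
  component: {h, i, j, k, l}


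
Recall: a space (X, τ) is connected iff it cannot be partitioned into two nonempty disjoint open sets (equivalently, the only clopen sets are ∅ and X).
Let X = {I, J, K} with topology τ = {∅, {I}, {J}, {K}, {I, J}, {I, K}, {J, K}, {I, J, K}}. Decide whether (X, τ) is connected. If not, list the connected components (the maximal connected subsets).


(X, τ) is disconnected; components = [{I}, {J}, {K}].

Find clopen sets (U ∈ τ with X ∖ U ∈ τ):
  U = ∅, X ∖ U = {I, J, K} — both open, so U is clopen.
  U = {I}, X ∖ U = {J, K} — both open, so U is clopen.
  U = {J}, X ∖ U = {I, K} — both open, so U is clopen.
  U = {K}, X ∖ U = {I, J} — both open, so U is clopen.
  U = {I, J}, X ∖ U = {K} — both open, so U is clopen.
  U = {I, K}, X ∖ U = {J} — both open, so U is clopen.
  U = {J, K}, X ∖ U = {I} — both open, so U is clopen.
  U = {I, J, K}, X ∖ U = ∅ — both open, so U is clopen.
Nontrivial clopen(s) exist: e.g. {I, J}. So (X, τ) is disconnected.
Compute connected components by grouping points that agree on all clopens:
  component: {I}
  component: {J}
  component: {K}


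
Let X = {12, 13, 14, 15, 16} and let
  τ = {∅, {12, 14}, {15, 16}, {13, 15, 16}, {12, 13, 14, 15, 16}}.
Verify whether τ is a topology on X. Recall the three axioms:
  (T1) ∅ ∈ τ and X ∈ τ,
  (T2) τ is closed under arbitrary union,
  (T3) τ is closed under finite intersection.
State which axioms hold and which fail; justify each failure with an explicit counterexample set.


τ is NOT a topology on X.

Axiom (T1): ∅ ∈ τ? Yes; X ∈ τ? Yes.
Axiom (T2/T3): check pairwise unions and intersections of members of τ.
Counterexample for (T2): {12, 14} ∪ {15, 16} = {12, 14, 15, 16} ∉ τ. Therefore τ is NOT a topology.


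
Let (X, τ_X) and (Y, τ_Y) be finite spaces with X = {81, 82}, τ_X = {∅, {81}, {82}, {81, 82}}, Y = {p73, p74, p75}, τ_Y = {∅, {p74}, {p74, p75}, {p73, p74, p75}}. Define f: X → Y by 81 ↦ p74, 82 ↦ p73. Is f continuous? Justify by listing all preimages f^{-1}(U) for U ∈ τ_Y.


f IS continuous.

Compute f^{-1}(U) for each U ∈ τ_Y:
  U = ∅: f^{-1}(U) = ∅ ∈ τ_X ✓.
  U = {p74}: f^{-1}(U) = {81} ∈ τ_X ✓.
  U = {p74, p75}: f^{-1}(U) = {81} ∈ τ_X ✓.
  U = {p73, p74, p75}: f^{-1}(U) = {81, 82} ∈ τ_X ✓.
Every preimage lies in τ_X, so f IS continuous.


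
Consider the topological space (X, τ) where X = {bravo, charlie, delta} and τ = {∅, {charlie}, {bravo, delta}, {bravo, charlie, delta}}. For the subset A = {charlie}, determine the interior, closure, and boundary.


int(A) = {charlie}, cl(A) = {charlie}, ∂A = ∅.

Closed sets in (X, τ) are complements of opens:
  closed(X, τ) = {∅, {charlie}, {bravo, delta}, {bravo, charlie, delta}}.
int(A) = ⋃ {U ∈ τ : U ⊆ A}. Opens contained in A: ∅, {charlie}.
Taking the union of these: int(A) = {charlie}.
cl(A) = ⋂ {C closed : A ⊆ C}. Closed sets containing A: {charlie}, {bravo, charlie, delta}.
Intersecting these: cl(A) = {charlie}.
∂A = cl(A) ∖ int(A) = {charlie} ∖ {charlie} = ∅.


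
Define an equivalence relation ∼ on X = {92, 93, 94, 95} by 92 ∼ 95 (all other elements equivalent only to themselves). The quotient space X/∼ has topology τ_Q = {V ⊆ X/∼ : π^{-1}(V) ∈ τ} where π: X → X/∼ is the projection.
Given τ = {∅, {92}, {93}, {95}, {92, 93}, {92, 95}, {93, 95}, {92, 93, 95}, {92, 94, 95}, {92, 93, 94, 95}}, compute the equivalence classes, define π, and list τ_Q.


X/∼ = {[92=95], [93], [94]}; |τ_Q| = 6.

Equivalence classes: [92=95], [93], [94].
Quotient map π: X → X/∼ sends 92 ↦ [92=95], 93 ↦ [93], 94 ↦ [94], 95 ↦ [92=95].
For each subset V ⊆ X/∼, compute π^{-1}(V) ⊆ X and check whether π^{-1}(V) ∈ τ. V is open in τ_Q iff π^{-1}(V) ∈ τ.
  V = {}: π^{-1}(V) = ∅ ∈ τ ✓.
  V = {[92=95]}: π^{-1}(V) = {92, 95} ∈ τ ✓.
  V = {[93]}: π^{-1}(V) = {93} ∈ τ ✓.
  V = {[92=95], [93]}: π^{-1}(V) = {92, 93, 95} ∈ τ ✓.
  V = {[94]}: π^{-1}(V) = {94} ∉ τ ✗.
  V = {[92=95], [94]}: π^{-1}(V) = {92, 94, 95} ∈ τ ✓.
  V = {[93], [94]}: π^{-1}(V) = {93, 94} ∉ τ ✗.
  V = {[92=95], [93], [94]}: π^{-1}(V) = {92, 93, 94, 95} ∈ τ ✓.
Open sets in the quotient: τ_Q = {{}, {[92=95]}, {[93]}, {[92=95], [93]}, {[92=95], [94]}, {[92=95], [93], [94]}} (6 elements).


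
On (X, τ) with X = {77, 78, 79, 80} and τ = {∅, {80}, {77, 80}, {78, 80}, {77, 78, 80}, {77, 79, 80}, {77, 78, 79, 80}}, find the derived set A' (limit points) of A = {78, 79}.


A' = ∅

For each x ∈ X, list the open sets U ∈ τ with x ∈ U, then check whether U ∩ (A ∖ {x}) ≠ ∅ for every such U.
  x = 77: open {77, 80} ∋ x has {77, 80} ∩ (A ∖ {77}) = ∅, so x is NOT a limit point.
  x = 78: open {78, 80} ∋ x has {78, 80} ∩ (A ∖ {78}) = ∅, so x is NOT a limit point.
  x = 79: open {77, 79, 80} ∋ x has {77, 79, 80} ∩ (A ∖ {79}) = ∅, so x is NOT a limit point.
  x = 80: open {80} ∋ x has {80} ∩ (A ∖ {80}) = ∅, so x is NOT a limit point.
Collecting: A' = ∅.


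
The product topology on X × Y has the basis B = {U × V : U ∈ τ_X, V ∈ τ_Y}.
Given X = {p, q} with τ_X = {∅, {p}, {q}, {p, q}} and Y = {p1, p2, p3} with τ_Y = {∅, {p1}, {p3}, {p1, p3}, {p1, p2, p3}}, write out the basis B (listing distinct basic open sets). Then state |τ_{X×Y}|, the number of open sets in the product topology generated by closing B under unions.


Basis B = {∅ × ∅, {p} × {p1}, {p} × {p3}, {q} × {p1}, {q} × {p3}, {p} × {p1, p3}, {p, q} × {p1}, {p, q} × {p3}, {q} × {p1, p3}, {p} × {p1, p2, p3}, {q} × {p1, p2, p3}, {p, q} × {p1, p3}, {p, q} × {p1, p2, p3}}; |τ_{X×Y}| = 25.

Enumerate products U × V with U ∈ τ_X, V ∈ τ_Y (deduplicated):
  ∅ × ∅ = {} (∅)
  {p} × {p1} = {(p,p1)}
  {p} × {p3} = {(p,p3)}
  {q} × {p1} = {(q,p1)}
  {q} × {p3} = {(q,p3)}
  {p} × {p1, p3} = {(p,p1), (p,p3)}
  {p, q} × {p1} = {(p,p1), (q,p1)}
  {p, q} × {p3} = {(p,p3), (q,p3)}
  {q} × {p1, p3} = {(q,p1), (q,p3)}
  {p} × {p1, p2, p3} = {(p,p1), (p,p2), (p,p3)}
  {q} × {p1, p2, p3} = {(q,p1), (q,p2), (q,p3)}
  {p, q} × {p1, p3} = {(p,p1), (p,p3), (q,p1), (q,p3)}
  {p, q} × {p1, p2, p3} = {(p,p1), (p,p2), (p,p3), (q,p1), (q,p2), (q,p3)}
These 13 distinct sets form the basis B.
Close under arbitrary unions to get τ_{X×Y}; counting gives |τ_{X×Y}| = 25.


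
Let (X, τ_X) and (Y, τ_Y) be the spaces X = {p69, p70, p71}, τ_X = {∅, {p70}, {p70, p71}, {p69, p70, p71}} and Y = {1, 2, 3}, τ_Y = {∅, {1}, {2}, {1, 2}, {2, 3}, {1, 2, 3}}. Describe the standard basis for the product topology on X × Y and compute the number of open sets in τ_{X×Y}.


Basis B = {∅ × ∅, {p70} × {1}, {p70} × {2}, {p70} × {1, 2}, {p70, p71} × {1}, {p70} × {2, 3}, {p70, p71} × {2}, {p69, p70, p71} × {1}, {p69, p70, p71} × {2}, {p70} × {1, 2, 3}, {p70, p71} × {1, 2}, {p70, p71} × {2, 3}, {p69, p70, p71} × {1, 2}, {p69, p70, p71} × {2, 3}, {p70, p71} × {1, 2, 3}, {p69, p70, p71} × {1, 2, 3}}; |τ_{X×Y}| = 40.

Enumerate products U × V with U ∈ τ_X, V ∈ τ_Y (deduplicated):
  ∅ × ∅ = {} (∅)
  {p70} × {1} = {(p70,1)}
  {p70} × {2} = {(p70,2)}
  {p70} × {1, 2} = {(p70,1), (p70,2)}
  {p70, p71} × {1} = {(p70,1), (p71,1)}
  {p70} × {2, 3} = {(p70,2), (p70,3)}
  {p70, p71} × {2} = {(p70,2), (p71,2)}
  {p69, p70, p71} × {1} = {(p69,1), (p70,1), (p71,1)}
  {p69, p70, p71} × {2} = {(p69,2), (p70,2), (p71,2)}
  {p70} × {1, 2, 3} = {(p70,1), (p70,2), (p70,3)}
  {p70, p71} × {1, 2} = {(p70,1), (p70,2), (p71,1), (p71,2)}
  {p70, p71} × {2, 3} = {(p70,2), (p70,3), (p71,2), (p71,3)}
  {p69, p70, p71} × {1, 2} = {(p69,1), (p69,2), (p70,1), (p70,2), (p71,1), (p71,2)}
  {p69, p70, p71} × {2, 3} = {(p69,2), (p69,3), (p70,2), (p70,3), (p71,2), (p71,3)}
  {p70, p71} × {1, 2, 3} = {(p70,1), (p70,2), (p70,3), (p71,1), (p71,2), (p71,3)}
  {p69, p70, p71} × {1, 2, 3} = {(p69,1), (p69,2), (p69,3), (p70,1), (p70,2), (p70,3), (p71,1), (p71,2), (p71,3)}
These 16 distinct sets form the basis B.
Close under arbitrary unions to get τ_{X×Y}; counting gives |τ_{X×Y}| = 40.


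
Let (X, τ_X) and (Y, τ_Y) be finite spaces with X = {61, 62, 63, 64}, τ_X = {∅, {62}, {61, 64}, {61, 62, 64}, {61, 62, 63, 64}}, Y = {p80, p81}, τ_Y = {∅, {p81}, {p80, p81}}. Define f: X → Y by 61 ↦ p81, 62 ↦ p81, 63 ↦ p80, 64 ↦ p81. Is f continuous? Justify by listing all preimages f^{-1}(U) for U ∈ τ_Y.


f IS continuous.

Compute f^{-1}(U) for each U ∈ τ_Y:
  U = ∅: f^{-1}(U) = ∅ ∈ τ_X ✓.
  U = {p81}: f^{-1}(U) = {61, 62, 64} ∈ τ_X ✓.
  U = {p80, p81}: f^{-1}(U) = {61, 62, 63, 64} ∈ τ_X ✓.
Every preimage lies in τ_X, so f IS continuous.


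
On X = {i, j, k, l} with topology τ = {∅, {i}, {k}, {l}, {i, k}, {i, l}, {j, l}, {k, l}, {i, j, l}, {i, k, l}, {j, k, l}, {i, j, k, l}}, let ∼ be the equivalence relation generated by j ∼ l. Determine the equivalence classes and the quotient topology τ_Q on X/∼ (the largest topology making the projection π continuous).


X/∼ = {[i], [j=l], [k]}; |τ_Q| = 8.

Equivalence classes: [i], [j=l], [k].
Quotient map π: X → X/∼ sends i ↦ [i], j ↦ [j=l], k ↦ [k], l ↦ [j=l].
For each subset V ⊆ X/∼, compute π^{-1}(V) ⊆ X and check whether π^{-1}(V) ∈ τ. V is open in τ_Q iff π^{-1}(V) ∈ τ.
  V = {}: π^{-1}(V) = ∅ ∈ τ ✓.
  V = {[i]}: π^{-1}(V) = {i} ∈ τ ✓.
  V = {[j=l]}: π^{-1}(V) = {j, l} ∈ τ ✓.
  V = {[i], [j=l]}: π^{-1}(V) = {i, j, l} ∈ τ ✓.
  V = {[k]}: π^{-1}(V) = {k} ∈ τ ✓.
  V = {[i], [k]}: π^{-1}(V) = {i, k} ∈ τ ✓.
  V = {[j=l], [k]}: π^{-1}(V) = {j, k, l} ∈ τ ✓.
  V = {[i], [j=l], [k]}: π^{-1}(V) = {i, j, k, l} ∈ τ ✓.
Open sets in the quotient: τ_Q = {{}, {[i]}, {[j=l]}, {[i], [j=l]}, {[k]}, {[i], [k]}, {[j=l], [k]}, {[i], [j=l], [k]}} (8 elements).


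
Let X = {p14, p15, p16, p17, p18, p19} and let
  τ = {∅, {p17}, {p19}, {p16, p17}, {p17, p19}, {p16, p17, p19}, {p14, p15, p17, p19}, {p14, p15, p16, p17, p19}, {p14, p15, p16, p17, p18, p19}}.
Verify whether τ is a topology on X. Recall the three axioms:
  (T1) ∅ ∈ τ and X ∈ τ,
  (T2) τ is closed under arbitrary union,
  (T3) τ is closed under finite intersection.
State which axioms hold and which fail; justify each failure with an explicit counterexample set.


τ IS a topology on X.

Axiom (T1): ∅ ∈ τ? Yes; X ∈ τ? Yes.
Axiom (T2/T3): check pairwise unions and intersections of members of τ.
All pairwise intersections and unions checked — each lies in τ. Therefore τ satisfies (T1), (T2), (T3): it IS a topology on X.


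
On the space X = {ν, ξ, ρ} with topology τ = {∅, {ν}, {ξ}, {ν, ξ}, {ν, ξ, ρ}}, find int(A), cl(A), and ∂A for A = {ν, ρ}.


int(A) = {ν}, cl(A) = {ν, ρ}, ∂A = {ρ}.

Closed sets in (X, τ) are complements of opens:
  closed(X, τ) = {∅, {ρ}, {ν, ρ}, {ξ, ρ}, {ν, ξ, ρ}}.
int(A) = ⋃ {U ∈ τ : U ⊆ A}. Opens contained in A: ∅, {ν}.
Taking the union of these: int(A) = {ν}.
cl(A) = ⋂ {C closed : A ⊆ C}. Closed sets containing A: {ν, ρ}, {ν, ξ, ρ}.
Intersecting these: cl(A) = {ν, ρ}.
∂A = cl(A) ∖ int(A) = {ν, ρ} ∖ {ν} = {ρ}.


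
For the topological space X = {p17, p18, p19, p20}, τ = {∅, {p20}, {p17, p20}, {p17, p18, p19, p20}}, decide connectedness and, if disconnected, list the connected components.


(X, τ) is connected.

Find clopen sets (U ∈ τ with X ∖ U ∈ τ):
  U = ∅, X ∖ U = {p17, p18, p19, p20} — both open, so U is clopen.
  U = {p17, p18, p19, p20}, X ∖ U = ∅ — both open, so U is clopen.
Only trivial clopens (∅ and X) exist, so (X, τ) is connected.
Compute connected components by grouping points that agree on all clopens:
  component: {p17, p18, p19, p20}


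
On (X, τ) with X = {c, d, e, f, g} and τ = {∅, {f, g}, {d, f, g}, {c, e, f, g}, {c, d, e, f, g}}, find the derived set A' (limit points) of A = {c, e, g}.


A' = {c, d, e, f}

For each x ∈ X, list the open sets U ∈ τ with x ∈ U, then check whether U ∩ (A ∖ {x}) ≠ ∅ for every such U.
  x = c: opens ∋ x are {c, e, f, g}, {c, d, e, f, g}; each meets A ∖ {c}, so x IS a limit point.
  x = d: opens ∋ x are {d, f, g}, {c, d, e, f, g}; each meets A ∖ {d}, so x IS a limit point.
  x = e: opens ∋ x are {c, e, f, g}, {c, d, e, f, g}; each meets A ∖ {e}, so x IS a limit point.
  x = f: opens ∋ x are {f, g}, {d, f, g}, {c, e, f, g}, {c, d, e, f, g}; each meets A ∖ {f}, so x IS a limit point.
  x = g: open {f, g} ∋ x has {f, g} ∩ (A ∖ {g}) = ∅, so x is NOT a limit point.
Collecting: A' = {c, d, e, f}.


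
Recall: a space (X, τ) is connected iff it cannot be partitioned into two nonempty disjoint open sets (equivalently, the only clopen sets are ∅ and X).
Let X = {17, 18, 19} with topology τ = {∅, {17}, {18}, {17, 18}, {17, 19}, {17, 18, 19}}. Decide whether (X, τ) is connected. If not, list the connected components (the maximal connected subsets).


(X, τ) is disconnected; components = [{18}, {17, 19}].

Find clopen sets (U ∈ τ with X ∖ U ∈ τ):
  U = ∅, X ∖ U = {17, 18, 19} — both open, so U is clopen.
  U = {18}, X ∖ U = {17, 19} — both open, so U is clopen.
  U = {17, 19}, X ∖ U = {18} — both open, so U is clopen.
  U = {17, 18, 19}, X ∖ U = ∅ — both open, so U is clopen.
Nontrivial clopen(s) exist: e.g. {17, 19}. So (X, τ) is disconnected.
Compute connected components by grouping points that agree on all clopens:
  component: {18}
  component: {17, 19}


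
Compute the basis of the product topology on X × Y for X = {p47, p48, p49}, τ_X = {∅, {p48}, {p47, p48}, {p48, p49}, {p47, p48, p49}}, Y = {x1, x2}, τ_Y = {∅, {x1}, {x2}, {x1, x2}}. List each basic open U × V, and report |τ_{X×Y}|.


Basis B = {∅ × ∅, {p48} × {x1}, {p48} × {x2}, {p47, p48} × {x1}, {p47, p48} × {x2}, {p48} × {x1, x2}, {p48, p49} × {x1}, {p48, p49} × {x2}, {p47, p48, p49} × {x1}, {p47, p48, p49} × {x2}, {p47, p48} × {x1, x2}, {p48, p49} × {x1, x2}, {p47, p48, p49} × {x1, x2}}; |τ_{X×Y}| = 25.

Enumerate products U × V with U ∈ τ_X, V ∈ τ_Y (deduplicated):
  ∅ × ∅ = {} (∅)
  {p48} × {x1} = {(p48,x1)}
  {p48} × {x2} = {(p48,x2)}
  {p47, p48} × {x1} = {(p47,x1), (p48,x1)}
  {p47, p48} × {x2} = {(p47,x2), (p48,x2)}
  {p48} × {x1, x2} = {(p48,x1), (p48,x2)}
  {p48, p49} × {x1} = {(p48,x1), (p49,x1)}
  {p48, p49} × {x2} = {(p48,x2), (p49,x2)}
  {p47, p48, p49} × {x1} = {(p47,x1), (p48,x1), (p49,x1)}
  {p47, p48, p49} × {x2} = {(p47,x2), (p48,x2), (p49,x2)}
  {p47, p48} × {x1, x2} = {(p47,x1), (p47,x2), (p48,x1), (p48,x2)}
  {p48, p49} × {x1, x2} = {(p48,x1), (p48,x2), (p49,x1), (p49,x2)}
  {p47, p48, p49} × {x1, x2} = {(p47,x1), (p47,x2), (p48,x1), (p48,x2), (p49,x1), (p49,x2)}
These 13 distinct sets form the basis B.
Close under arbitrary unions to get τ_{X×Y}; counting gives |τ_{X×Y}| = 25.


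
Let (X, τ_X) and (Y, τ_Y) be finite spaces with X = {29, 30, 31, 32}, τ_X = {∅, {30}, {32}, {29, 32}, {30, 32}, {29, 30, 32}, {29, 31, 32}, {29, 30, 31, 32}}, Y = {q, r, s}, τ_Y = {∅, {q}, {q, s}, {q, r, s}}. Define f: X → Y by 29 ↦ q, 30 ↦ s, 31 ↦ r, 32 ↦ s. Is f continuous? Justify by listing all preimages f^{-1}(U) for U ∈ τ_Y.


f is NOT continuous.

Compute f^{-1}(U) for each U ∈ τ_Y:
  U = ∅: f^{-1}(U) = ∅ ∈ τ_X ✓.
  U = {q}: f^{-1}(U) = {29} ∉ τ_X ✗.
  U = {q, s}: f^{-1}(U) = {29, 30, 32} ∈ τ_X ✓.
  U = {q, r, s}: f^{-1}(U) = {29, 30, 31, 32} ∈ τ_X ✓.
Found U = {q} with f^{-1}(U) = {29} not in τ_X. Therefore f is NOT continuous.


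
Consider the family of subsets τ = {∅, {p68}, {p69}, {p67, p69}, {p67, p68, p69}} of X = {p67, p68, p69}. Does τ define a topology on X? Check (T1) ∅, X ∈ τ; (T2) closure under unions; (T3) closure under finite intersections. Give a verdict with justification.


τ is NOT a topology on X.

Axiom (T1): ∅ ∈ τ? Yes; X ∈ τ? Yes.
Axiom (T2/T3): check pairwise unions and intersections of members of τ.
Counterexample for (T2): {p68} ∪ {p69} = {p68, p69} ∉ τ. Therefore τ is NOT a topology.


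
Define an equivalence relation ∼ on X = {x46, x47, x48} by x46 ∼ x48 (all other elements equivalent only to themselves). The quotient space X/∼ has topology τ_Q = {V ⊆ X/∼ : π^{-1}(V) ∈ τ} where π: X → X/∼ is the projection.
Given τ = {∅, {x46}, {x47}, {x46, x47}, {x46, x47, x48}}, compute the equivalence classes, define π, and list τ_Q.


X/∼ = {[x46=x48], [x47]}; |τ_Q| = 3.

Equivalence classes: [x46=x48], [x47].
Quotient map π: X → X/∼ sends x46 ↦ [x46=x48], x47 ↦ [x47], x48 ↦ [x46=x48].
For each subset V ⊆ X/∼, compute π^{-1}(V) ⊆ X and check whether π^{-1}(V) ∈ τ. V is open in τ_Q iff π^{-1}(V) ∈ τ.
  V = {}: π^{-1}(V) = ∅ ∈ τ ✓.
  V = {[x46=x48]}: π^{-1}(V) = {x46, x48} ∉ τ ✗.
  V = {[x47]}: π^{-1}(V) = {x47} ∈ τ ✓.
  V = {[x46=x48], [x47]}: π^{-1}(V) = {x46, x47, x48} ∈ τ ✓.
Open sets in the quotient: τ_Q = {{}, {[x47]}, {[x46=x48], [x47]}} (3 elements).


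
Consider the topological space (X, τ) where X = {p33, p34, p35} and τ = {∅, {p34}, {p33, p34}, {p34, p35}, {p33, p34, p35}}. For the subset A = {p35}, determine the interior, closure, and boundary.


int(A) = ∅, cl(A) = {p35}, ∂A = {p35}.

Closed sets in (X, τ) are complements of opens:
  closed(X, τ) = {∅, {p33}, {p35}, {p33, p35}, {p33, p34, p35}}.
int(A) = ⋃ {U ∈ τ : U ⊆ A}. Opens contained in A: ∅.
Taking the union of these: int(A) = ∅.
cl(A) = ⋂ {C closed : A ⊆ C}. Closed sets containing A: {p35}, {p33, p35}, {p33, p34, p35}.
Intersecting these: cl(A) = {p35}.
∂A = cl(A) ∖ int(A) = {p35} ∖ ∅ = {p35}.


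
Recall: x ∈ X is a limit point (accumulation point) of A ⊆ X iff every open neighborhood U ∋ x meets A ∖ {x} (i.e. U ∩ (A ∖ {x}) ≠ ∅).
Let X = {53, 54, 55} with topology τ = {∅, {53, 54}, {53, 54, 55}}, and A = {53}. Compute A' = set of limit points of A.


A' = {54, 55}

For each x ∈ X, list the open sets U ∈ τ with x ∈ U, then check whether U ∩ (A ∖ {x}) ≠ ∅ for every such U.
  x = 53: open {53, 54} ∋ x has {53, 54} ∩ (A ∖ {53}) = ∅, so x is NOT a limit point.
  x = 54: opens ∋ x are {53, 54}, {53, 54, 55}; each meets A ∖ {54}, so x IS a limit point.
  x = 55: opens ∋ x are {53, 54, 55}; each meets A ∖ {55}, so x IS a limit point.
Collecting: A' = {54, 55}.


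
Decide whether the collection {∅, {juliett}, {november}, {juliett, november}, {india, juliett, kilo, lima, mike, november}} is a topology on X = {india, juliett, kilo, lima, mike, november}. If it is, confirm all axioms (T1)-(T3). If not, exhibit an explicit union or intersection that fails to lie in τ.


τ IS a topology on X.

Axiom (T1): ∅ ∈ τ? Yes; X ∈ τ? Yes.
Axiom (T2/T3): check pairwise unions and intersections of members of τ.
All pairwise intersections and unions checked — each lies in τ. Therefore τ satisfies (T1), (T2), (T3): it IS a topology on X.


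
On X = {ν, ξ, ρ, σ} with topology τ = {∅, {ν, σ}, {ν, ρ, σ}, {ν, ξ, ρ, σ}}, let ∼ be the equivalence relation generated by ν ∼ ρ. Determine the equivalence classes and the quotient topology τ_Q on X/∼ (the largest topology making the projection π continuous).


X/∼ = {[ν=ρ], [ξ], [σ]}; |τ_Q| = 3.

Equivalence classes: [ν=ρ], [ξ], [σ].
Quotient map π: X → X/∼ sends ν ↦ [ν=ρ], ξ ↦ [ξ], ρ ↦ [ν=ρ], σ ↦ [σ].
For each subset V ⊆ X/∼, compute π^{-1}(V) ⊆ X and check whether π^{-1}(V) ∈ τ. V is open in τ_Q iff π^{-1}(V) ∈ τ.
  V = {}: π^{-1}(V) = ∅ ∈ τ ✓.
  V = {[ν=ρ]}: π^{-1}(V) = {ν, ρ} ∉ τ ✗.
  V = {[ξ]}: π^{-1}(V) = {ξ} ∉ τ ✗.
  V = {[ν=ρ], [ξ]}: π^{-1}(V) = {ν, ξ, ρ} ∉ τ ✗.
  V = {[σ]}: π^{-1}(V) = {σ} ∉ τ ✗.
  V = {[ν=ρ], [σ]}: π^{-1}(V) = {ν, ρ, σ} ∈ τ ✓.
  V = {[ξ], [σ]}: π^{-1}(V) = {ξ, σ} ∉ τ ✗.
  V = {[ν=ρ], [ξ], [σ]}: π^{-1}(V) = {ν, ξ, ρ, σ} ∈ τ ✓.
Open sets in the quotient: τ_Q = {{}, {[ν=ρ], [σ]}, {[ν=ρ], [ξ], [σ]}} (3 elements).


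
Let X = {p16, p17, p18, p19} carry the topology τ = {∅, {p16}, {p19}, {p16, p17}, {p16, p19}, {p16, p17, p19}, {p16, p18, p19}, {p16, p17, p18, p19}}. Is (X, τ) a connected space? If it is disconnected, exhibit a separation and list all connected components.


(X, τ) is connected.

Find clopen sets (U ∈ τ with X ∖ U ∈ τ):
  U = ∅, X ∖ U = {p16, p17, p18, p19} — both open, so U is clopen.
  U = {p16, p17, p18, p19}, X ∖ U = ∅ — both open, so U is clopen.
Only trivial clopens (∅ and X) exist, so (X, τ) is connected.
Compute connected components by grouping points that agree on all clopens:
  component: {p16, p17, p18, p19}


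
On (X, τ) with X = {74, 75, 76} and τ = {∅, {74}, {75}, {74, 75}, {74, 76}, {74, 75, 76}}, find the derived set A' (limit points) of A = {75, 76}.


A' = ∅

For each x ∈ X, list the open sets U ∈ τ with x ∈ U, then check whether U ∩ (A ∖ {x}) ≠ ∅ for every such U.
  x = 74: open {74} ∋ x has {74} ∩ (A ∖ {74}) = ∅, so x is NOT a limit point.
  x = 75: open {75} ∋ x has {75} ∩ (A ∖ {75}) = ∅, so x is NOT a limit point.
  x = 76: open {74, 76} ∋ x has {74, 76} ∩ (A ∖ {76}) = ∅, so x is NOT a limit point.
Collecting: A' = ∅.


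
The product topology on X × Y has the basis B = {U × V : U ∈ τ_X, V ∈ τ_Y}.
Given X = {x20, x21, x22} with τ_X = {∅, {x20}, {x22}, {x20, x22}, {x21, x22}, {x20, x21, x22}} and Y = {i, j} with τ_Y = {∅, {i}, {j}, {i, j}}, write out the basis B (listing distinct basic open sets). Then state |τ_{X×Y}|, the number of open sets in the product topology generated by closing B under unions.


Basis B = {∅ × ∅, {x20} × {i}, {x20} × {j}, {x22} × {i}, {x22} × {j}, {x20} × {i, j}, {x20, x22} × {i}, {x20, x22} × {j}, {x21, x22} × {i}, {x21, x22} × {j}, {x22} × {i, j}, {x20, x21, x22} × {i}, {x20, x21, x22} × {j}, {x20, x22} × {i, j}, {x21, x22} × {i, j}, {x20, x21, x22} × {i, j}}; |τ_{X×Y}| = 36.

Enumerate products U × V with U ∈ τ_X, V ∈ τ_Y (deduplicated):
  ∅ × ∅ = {} (∅)
  {x20} × {i} = {(x20,i)}
  {x20} × {j} = {(x20,j)}
  {x22} × {i} = {(x22,i)}
  {x22} × {j} = {(x22,j)}
  {x20} × {i, j} = {(x20,i), (x20,j)}
  {x20, x22} × {i} = {(x20,i), (x22,i)}
  {x20, x22} × {j} = {(x20,j), (x22,j)}
  {x21, x22} × {i} = {(x21,i), (x22,i)}
  {x21, x22} × {j} = {(x21,j), (x22,j)}
  {x22} × {i, j} = {(x22,i), (x22,j)}
  {x20, x21, x22} × {i} = {(x20,i), (x21,i), (x22,i)}
  {x20, x21, x22} × {j} = {(x20,j), (x21,j), (x22,j)}
  {x20, x22} × {i, j} = {(x20,i), (x20,j), (x22,i), (x22,j)}
  {x21, x22} × {i, j} = {(x21,i), (x21,j), (x22,i), (x22,j)}
  {x20, x21, x22} × {i, j} = {(x20,i), (x20,j), (x21,i), (x21,j), (x22,i), (x22,j)}
These 16 distinct sets form the basis B.
Close under arbitrary unions to get τ_{X×Y}; counting gives |τ_{X×Y}| = 36.


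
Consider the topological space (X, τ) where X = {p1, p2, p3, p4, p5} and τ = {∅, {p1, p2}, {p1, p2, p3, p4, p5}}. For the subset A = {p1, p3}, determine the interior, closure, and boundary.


int(A) = ∅, cl(A) = {p1, p2, p3, p4, p5}, ∂A = {p1, p2, p3, p4, p5}.

Closed sets in (X, τ) are complements of opens:
  closed(X, τ) = {∅, {p3, p4, p5}, {p1, p2, p3, p4, p5}}.
int(A) = ⋃ {U ∈ τ : U ⊆ A}. Opens contained in A: ∅.
Taking the union of these: int(A) = ∅.
cl(A) = ⋂ {C closed : A ⊆ C}. Closed sets containing A: {p1, p2, p3, p4, p5}.
Intersecting these: cl(A) = {p1, p2, p3, p4, p5}.
∂A = cl(A) ∖ int(A) = {p1, p2, p3, p4, p5} ∖ ∅ = {p1, p2, p3, p4, p5}.


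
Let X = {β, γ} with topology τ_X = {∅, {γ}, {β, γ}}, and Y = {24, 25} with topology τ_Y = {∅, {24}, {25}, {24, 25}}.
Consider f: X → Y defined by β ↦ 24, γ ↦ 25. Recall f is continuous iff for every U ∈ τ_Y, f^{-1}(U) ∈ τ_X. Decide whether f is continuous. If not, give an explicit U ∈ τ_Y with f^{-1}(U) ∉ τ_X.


f is NOT continuous.

Compute f^{-1}(U) for each U ∈ τ_Y:
  U = ∅: f^{-1}(U) = ∅ ∈ τ_X ✓.
  U = {24}: f^{-1}(U) = {β} ∉ τ_X ✗.
  U = {25}: f^{-1}(U) = {γ} ∈ τ_X ✓.
  U = {24, 25}: f^{-1}(U) = {β, γ} ∈ τ_X ✓.
Found U = {24} with f^{-1}(U) = {β} not in τ_X. Therefore f is NOT continuous.


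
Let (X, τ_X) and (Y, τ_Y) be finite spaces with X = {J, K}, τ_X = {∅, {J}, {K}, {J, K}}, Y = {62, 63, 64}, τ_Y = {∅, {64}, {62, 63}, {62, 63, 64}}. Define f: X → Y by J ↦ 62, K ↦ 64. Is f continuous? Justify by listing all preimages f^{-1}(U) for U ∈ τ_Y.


f IS continuous.

Compute f^{-1}(U) for each U ∈ τ_Y:
  U = ∅: f^{-1}(U) = ∅ ∈ τ_X ✓.
  U = {64}: f^{-1}(U) = {K} ∈ τ_X ✓.
  U = {62, 63}: f^{-1}(U) = {J} ∈ τ_X ✓.
  U = {62, 63, 64}: f^{-1}(U) = {J, K} ∈ τ_X ✓.
Every preimage lies in τ_X, so f IS continuous.


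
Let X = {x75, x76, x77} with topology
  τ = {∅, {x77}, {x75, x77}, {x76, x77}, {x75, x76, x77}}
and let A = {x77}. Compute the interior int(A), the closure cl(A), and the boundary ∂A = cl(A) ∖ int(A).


int(A) = {x77}, cl(A) = {x75, x76, x77}, ∂A = {x75, x76}.

Closed sets in (X, τ) are complements of opens:
  closed(X, τ) = {∅, {x75}, {x76}, {x75, x76}, {x75, x76, x77}}.
int(A) = ⋃ {U ∈ τ : U ⊆ A}. Opens contained in A: ∅, {x77}.
Taking the union of these: int(A) = {x77}.
cl(A) = ⋂ {C closed : A ⊆ C}. Closed sets containing A: {x75, x76, x77}.
Intersecting these: cl(A) = {x75, x76, x77}.
∂A = cl(A) ∖ int(A) = {x75, x76, x77} ∖ {x77} = {x75, x76}.
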